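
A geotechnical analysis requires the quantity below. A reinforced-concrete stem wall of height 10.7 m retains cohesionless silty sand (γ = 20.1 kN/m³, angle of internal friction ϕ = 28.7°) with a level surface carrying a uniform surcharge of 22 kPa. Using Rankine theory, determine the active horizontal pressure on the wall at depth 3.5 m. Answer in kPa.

K_a = (1 − sin φ)/(1 + sin φ) = 0.3511.
σ_v = γz + q = 20.1 × 3.5 + 22 = 92.35 kPa.
σ_h = K_a σ_v = 0.3511 × 92.35 = 32.43 kPa.

32.4 kPa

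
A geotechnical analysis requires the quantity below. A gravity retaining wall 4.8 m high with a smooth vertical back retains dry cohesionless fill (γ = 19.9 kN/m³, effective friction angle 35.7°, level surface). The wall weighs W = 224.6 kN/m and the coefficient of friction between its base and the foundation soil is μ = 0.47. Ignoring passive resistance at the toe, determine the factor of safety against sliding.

1.75

K_a = tan²(45° − 35.7°/2) = 0.2630.
P_a = ½K_aγH² = 0.5×0.2630×19.9×4.8² = 60.29 kN/m, acting at H/3 = 1.600 m above the base.
FS_sliding = μW / P_a = 0.47×224.6 / 60.29 = 1.751.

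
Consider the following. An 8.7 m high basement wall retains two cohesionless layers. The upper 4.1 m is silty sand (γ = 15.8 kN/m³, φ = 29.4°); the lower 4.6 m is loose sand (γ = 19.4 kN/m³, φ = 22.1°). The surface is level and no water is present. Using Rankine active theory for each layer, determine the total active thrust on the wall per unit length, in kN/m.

273 kN/m

K_a1 = tan²(45°−29.4°/2) = 0.3415; K_a2 = tan²(45°−22.1°/2) = 0.4533.
Layer 1: σ at base = K_a1 γ₁ h₁ = 22.12 kPa; P₁ = ½×22.12×4.1 = 45.35.
Layer 2: σ_v at top = γ₁h₁ = 64.78; σ_h top = K_a2×64.78 = 29.36; σ_h base = K_a2×(64.78+19.4×4.6) = 69.81.
P₂ = ½(29.36+69.81)×4.6 = 228.1. Total P_a = 45.35+228.1 = 273.4 kN/m.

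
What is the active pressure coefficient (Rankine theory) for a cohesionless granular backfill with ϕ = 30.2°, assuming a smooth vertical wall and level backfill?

K_a = tan²(45° − φ/2) = tan²(29.90°) = 0.3307.

0.331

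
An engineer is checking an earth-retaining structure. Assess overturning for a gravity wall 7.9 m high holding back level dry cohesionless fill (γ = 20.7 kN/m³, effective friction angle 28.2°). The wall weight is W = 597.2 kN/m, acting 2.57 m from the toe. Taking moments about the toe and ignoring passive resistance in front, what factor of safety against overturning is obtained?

K_a = tan²(45° − 28.2°/2) = 0.3582.
P_a = ½K_aγH² = 0.5×0.3582×20.7×7.9² = 231.4 kN/m, acting at H/3 = 2.633 m above the base.
Overturning moment M_o = P_a × H/3 = 231.4 × 2.633 = 609.3.
Resisting moment M_r = W × 2.57 = 597.2 × 2.57 = 1535.
FS_overturning = M_r/M_o = 1535/609.3 = 2.519.

2.52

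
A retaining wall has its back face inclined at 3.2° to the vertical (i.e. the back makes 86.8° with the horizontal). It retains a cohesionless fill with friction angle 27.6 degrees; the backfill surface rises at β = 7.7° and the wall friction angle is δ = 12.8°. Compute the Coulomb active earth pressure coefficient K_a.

0.395

K_a = sin²(α+φ) / [sin²α · sin(α−δ) · (1 + √{sin(φ+δ)sin(φ−β) / (sin(α−δ)sin(α+β))})²].
With α = 86.8°, φ = 27.6°, δ = 12.8°, β = 7.7°: K_a = 0.3952.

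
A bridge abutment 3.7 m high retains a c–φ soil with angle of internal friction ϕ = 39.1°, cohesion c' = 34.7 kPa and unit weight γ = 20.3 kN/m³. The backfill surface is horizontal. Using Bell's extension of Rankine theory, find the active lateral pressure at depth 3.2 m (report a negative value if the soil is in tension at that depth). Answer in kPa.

-18.3 kPa

K_a = (1 − sin φ)/(1 + sin φ) = 0.2265.
σ_a = K_a γ z − 2c√K_a = 0.2265×20.3×3.2 − 2×34.7×0.4759 = -18.32 kPa.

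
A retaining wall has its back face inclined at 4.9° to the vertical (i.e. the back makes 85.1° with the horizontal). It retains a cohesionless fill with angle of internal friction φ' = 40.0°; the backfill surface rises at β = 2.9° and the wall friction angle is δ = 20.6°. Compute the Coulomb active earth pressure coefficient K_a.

K_a = sin²(α+φ) / [sin²α · sin(α−δ) · (1 + √{sin(φ+δ)sin(φ−β) / (sin(α−δ)sin(α+β))})²].
With α = 85.1°, φ = 40.0°, δ = 20.6°, β = 2.9°: K_a = 0.2403.

0.240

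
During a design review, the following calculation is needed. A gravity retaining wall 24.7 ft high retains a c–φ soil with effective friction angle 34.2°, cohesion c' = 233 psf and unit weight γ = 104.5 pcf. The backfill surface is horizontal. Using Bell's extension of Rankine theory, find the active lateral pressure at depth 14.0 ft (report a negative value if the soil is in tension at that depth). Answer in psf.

163 psf

K_a = (1 − sin φ)/(1 + sin φ) = 0.2803.
σ_a = K_a γ z − 2c√K_a = 0.2803×104.5×14.0 − 2×233×0.5295 = 163.4 psf.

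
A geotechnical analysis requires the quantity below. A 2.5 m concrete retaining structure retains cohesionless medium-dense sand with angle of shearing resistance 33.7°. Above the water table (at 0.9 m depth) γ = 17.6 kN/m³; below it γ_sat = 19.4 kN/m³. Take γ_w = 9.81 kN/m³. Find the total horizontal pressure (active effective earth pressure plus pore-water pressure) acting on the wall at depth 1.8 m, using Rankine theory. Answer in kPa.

15.8 kPa

K_a = (1 − sin φ)/(1 + sin φ) = 0.2863.
γ' = 19.4 − 9.81 = 9.590 kN/m³.
Effective vertical stress at 1.8 m: σ'_v = 17.6×0.9 + 9.590×0.900 = 24.47 kPa.
σ'_h = K_a σ'_v = 0.2863 × 24.47 = 7.006 kPa; u = γ_w × 0.900 = 8.829 kPa.
Total σ_h = 7.006 + 8.829 = 15.84 kPa.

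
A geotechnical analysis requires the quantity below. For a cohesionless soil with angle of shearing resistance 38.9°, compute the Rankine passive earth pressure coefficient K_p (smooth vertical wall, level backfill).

4.38

K_p = (1 + sin φ)/(1 − sin φ) = tan²(45° + 38.9°/2) = 4.376.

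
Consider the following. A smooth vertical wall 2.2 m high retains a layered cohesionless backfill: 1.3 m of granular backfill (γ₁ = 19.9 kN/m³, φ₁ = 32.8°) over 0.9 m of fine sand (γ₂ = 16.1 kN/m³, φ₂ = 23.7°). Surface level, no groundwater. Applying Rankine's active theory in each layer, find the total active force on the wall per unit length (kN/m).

17.7 kN/m

K_a1 = tan²(45°−32.8°/2) = 0.2973; K_a2 = tan²(45°−23.7°/2) = 0.4266.
Layer 1: σ at base = K_a1 γ₁ h₁ = 7.690 kPa; P₁ = ½×7.690×1.3 = 4.999.
Layer 2: σ_v at top = γ₁h₁ = 25.87; σ_h top = K_a2×25.87 = 11.04; σ_h base = K_a2×(25.87+16.1×0.9) = 17.22.
P₂ = ½(11.04+17.22)×0.9 = 12.71. Total P_a = 4.999+12.71 = 17.71 kN/m.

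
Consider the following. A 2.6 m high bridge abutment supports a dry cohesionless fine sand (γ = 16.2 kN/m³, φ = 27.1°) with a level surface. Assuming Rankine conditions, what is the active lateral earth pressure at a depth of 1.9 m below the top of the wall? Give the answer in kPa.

K_a = (1 − sin φ)/(1 + sin φ) = 0.3741.
σ_h = K_a γ z = 0.3741 × 16.2 × 1.9 = 11.51 kPa.

11.5 kPa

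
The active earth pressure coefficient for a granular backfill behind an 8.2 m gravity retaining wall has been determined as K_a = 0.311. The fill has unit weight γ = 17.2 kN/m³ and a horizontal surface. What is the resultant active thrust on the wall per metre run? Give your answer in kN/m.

180 kN/m

P = ½ K_a γ H² = 0.5 × 0.311 × 17.2 × 8.2² = 179.8 kN/m.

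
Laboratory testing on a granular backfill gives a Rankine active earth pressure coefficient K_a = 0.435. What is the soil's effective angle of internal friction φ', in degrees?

K_a = tan²(45° − φ/2) ⇒ 45° − φ/2 = arctan(√0.435) = 33.41°.
φ = 2(45° − 33.41°) = 23.19°.

23.2°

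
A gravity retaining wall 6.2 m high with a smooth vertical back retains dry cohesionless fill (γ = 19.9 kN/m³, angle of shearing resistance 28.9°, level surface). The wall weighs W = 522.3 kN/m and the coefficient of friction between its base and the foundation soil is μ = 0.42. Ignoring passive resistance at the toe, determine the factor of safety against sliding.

K_a = tan²(45° − 28.9°/2) = 0.3484.
P_a = ½K_aγH² = 0.5×0.3484×19.9×6.2² = 133.2 kN/m, acting at H/3 = 2.067 m above the base.
FS_sliding = μW / P_a = 0.42×522.3 / 133.2 = 1.646.

1.65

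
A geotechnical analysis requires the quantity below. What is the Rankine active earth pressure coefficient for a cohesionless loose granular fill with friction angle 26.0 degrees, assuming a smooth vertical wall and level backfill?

K_a = (1 − sin φ)/(1 + sin φ) = (1 − sin 26.0°)/(1 + sin 26.0°) = 0.3905.

0.390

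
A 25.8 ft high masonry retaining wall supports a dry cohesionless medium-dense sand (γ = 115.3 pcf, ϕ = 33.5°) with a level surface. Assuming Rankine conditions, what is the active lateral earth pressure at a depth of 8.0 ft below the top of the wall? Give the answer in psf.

K_a = (1 − sin φ)/(1 + sin φ) = 0.2887.
σ_h = K_a γ z = 0.2887 × 115.3 × 8.0 = 266.3 psf.

266 psf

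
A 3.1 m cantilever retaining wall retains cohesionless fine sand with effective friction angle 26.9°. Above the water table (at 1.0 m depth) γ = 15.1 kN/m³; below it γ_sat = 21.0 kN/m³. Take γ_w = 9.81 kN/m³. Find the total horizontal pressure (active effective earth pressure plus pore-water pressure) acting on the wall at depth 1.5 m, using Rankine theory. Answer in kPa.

K_a = (1 − sin φ)/(1 + sin φ) = 0.3770.
γ' = 21.0 − 9.81 = 11.19 kN/m³.
Effective vertical stress at 1.5 m: σ'_v = 15.1×1.0 + 11.19×0.500 = 20.70 kPa.
σ'_h = K_a σ'_v = 0.3770 × 20.70 = 7.802 kPa; u = γ_w × 0.500 = 4.905 kPa.
Total σ_h = 7.802 + 4.905 = 12.71 kPa.

12.7 kPa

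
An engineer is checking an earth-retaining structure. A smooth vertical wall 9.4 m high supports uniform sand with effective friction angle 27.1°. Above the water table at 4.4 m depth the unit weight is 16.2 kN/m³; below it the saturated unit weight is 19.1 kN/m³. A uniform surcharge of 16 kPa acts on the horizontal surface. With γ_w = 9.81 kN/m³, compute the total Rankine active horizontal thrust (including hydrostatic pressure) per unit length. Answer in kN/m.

414 kN/m

K_a = tan²(45° − φ/2) = 0.3741.
γ' = 19.1 − 9.81 = 9.290 kN/m³. h₂ = H − d_w = 5.0 m.
σ'_h: at surface K_a·q = 5.985; at WT K_a(q+γd_w) = 32.65; at base K_a(q+γd_w+γ'h₂) = 50.02 kPa.
P₁ = ½(5.985+32.65)×4.4 = 84.99; P₂ = ½(32.65+50.02)×5.0 = 206.7; P_w = ½γ_w h₂² = 122.6.
Total = 84.99+206.7+122.6 = 414.3 kN/m.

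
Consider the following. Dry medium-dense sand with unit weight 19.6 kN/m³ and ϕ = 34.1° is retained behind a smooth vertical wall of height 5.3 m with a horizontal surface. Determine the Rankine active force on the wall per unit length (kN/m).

K_a = tan²(45° − φ/2) = 0.2815.
P_a = ½ K_a γ H² = 0.5 × 0.2815 × 19.6 × 5.3² = 77.50 kN/m.

77.5 kN/m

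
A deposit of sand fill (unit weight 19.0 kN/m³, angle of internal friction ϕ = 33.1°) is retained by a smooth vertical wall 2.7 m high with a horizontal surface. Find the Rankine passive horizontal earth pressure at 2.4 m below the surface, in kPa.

155 kPa

K_p = (1 + sin φ)/(1 − sin φ) = 3.406.
σ_h = K_p γ z = 3.406 × 19.0 × 2.4 = 155.3 kPa.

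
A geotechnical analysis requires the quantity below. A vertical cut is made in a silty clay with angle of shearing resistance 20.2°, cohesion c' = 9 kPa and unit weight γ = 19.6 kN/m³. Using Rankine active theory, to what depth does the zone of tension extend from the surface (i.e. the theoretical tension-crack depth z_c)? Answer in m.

K_a = tan²(45° − 20.2°/2) = 0.4867; √K_a = 0.6976.
The active pressure is zero where K_a γ z = 2c√K_a, so z_c = 2c/(γ√K_a) = 2×9/(19.6×0.6976) = 1.316 m.

1.32 m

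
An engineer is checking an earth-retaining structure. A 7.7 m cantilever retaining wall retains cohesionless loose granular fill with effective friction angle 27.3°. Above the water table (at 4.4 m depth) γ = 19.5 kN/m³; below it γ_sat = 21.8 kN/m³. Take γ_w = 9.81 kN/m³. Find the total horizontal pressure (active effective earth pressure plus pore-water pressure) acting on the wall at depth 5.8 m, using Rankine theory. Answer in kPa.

51.8 kPa

K_a = (1 − sin φ)/(1 + sin φ) = 0.3711.
γ' = 21.8 − 9.81 = 11.99 kN/m³.
Effective vertical stress at 5.8 m: σ'_v = 19.5×4.4 + 11.99×1.40 = 102.6 kPa.
σ'_h = K_a σ'_v = 0.3711 × 102.6 = 38.07 kPa; u = γ_w × 1.40 = 13.73 kPa.
Total σ_h = 38.07 + 13.73 = 51.81 kPa.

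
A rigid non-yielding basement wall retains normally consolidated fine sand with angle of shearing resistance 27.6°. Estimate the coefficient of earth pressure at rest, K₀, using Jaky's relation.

K₀ = 1 − sin φ' = 1 − sin 27.6° = 0.5367.

0.537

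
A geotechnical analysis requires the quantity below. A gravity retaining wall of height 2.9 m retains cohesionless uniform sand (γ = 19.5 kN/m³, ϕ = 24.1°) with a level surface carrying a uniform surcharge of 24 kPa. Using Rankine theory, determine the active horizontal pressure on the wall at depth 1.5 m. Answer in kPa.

22.4 kPa

K_a = (1 − sin φ)/(1 + sin φ) = 0.4201.
σ_v = γz + q = 19.5 × 1.5 + 24 = 53.25 kPa.
σ_h = K_a σ_v = 0.4201 × 53.25 = 22.37 kPa.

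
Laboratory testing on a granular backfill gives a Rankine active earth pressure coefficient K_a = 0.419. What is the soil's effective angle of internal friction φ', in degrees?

K_a = tan²(45° − φ/2) ⇒ 45° − φ/2 = arctan(√0.419) = 32.92°.
φ = 2(45° − 32.92°) = 24.17°.

24.2°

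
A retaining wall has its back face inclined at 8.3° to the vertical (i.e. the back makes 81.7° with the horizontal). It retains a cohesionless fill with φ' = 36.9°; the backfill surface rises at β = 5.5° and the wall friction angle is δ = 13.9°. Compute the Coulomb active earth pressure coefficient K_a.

K_a = sin²(α+φ) / [sin²α · sin(α−δ) · (1 + √{sin(φ+δ)sin(φ−β) / (sin(α−δ)sin(α+β))})²].
With α = 81.7°, φ = 36.9°, δ = 13.9°, β = 5.5°: K_a = 0.3083.

0.308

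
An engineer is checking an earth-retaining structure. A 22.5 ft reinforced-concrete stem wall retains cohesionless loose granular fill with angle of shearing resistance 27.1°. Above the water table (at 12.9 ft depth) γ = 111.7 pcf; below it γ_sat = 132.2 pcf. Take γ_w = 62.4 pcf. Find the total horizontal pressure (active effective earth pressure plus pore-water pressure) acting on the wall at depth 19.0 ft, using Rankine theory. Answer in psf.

1080 psf

K_a = (1 − sin φ)/(1 + sin φ) = 0.3741.
γ' = 132.2 − 62.4 = 69.80 pcf.
Effective vertical stress at 19.0 ft: σ'_v = 111.7×12.9 + 69.80×6.10 = 1867 psf.
σ'_h = K_a σ'_v = 0.3741 × 1867 = 698.3 psf; u = γ_w × 6.10 = 380.6 psf.
Total σ_h = 698.3 + 380.6 = 1079 psf.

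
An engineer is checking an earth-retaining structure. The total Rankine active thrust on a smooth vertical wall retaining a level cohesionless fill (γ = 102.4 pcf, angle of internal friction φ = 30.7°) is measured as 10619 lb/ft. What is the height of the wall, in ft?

25.3 ft

K_a = 0.3240. P_a = ½ K_a γ H² ⇒ H = √(2P_a/(K_a γ)).
H = √(2×10619/(0.3240×102.4)) = 25.30 ft.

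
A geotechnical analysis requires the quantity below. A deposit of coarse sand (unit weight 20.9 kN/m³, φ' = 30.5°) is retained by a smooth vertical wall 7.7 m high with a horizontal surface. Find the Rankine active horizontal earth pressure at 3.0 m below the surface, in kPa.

K_a = (1 − sin φ)/(1 + sin φ) = 0.3267.
σ_h = K_a γ z = 0.3267 × 20.9 × 3.0 = 20.48 kPa.

20.5 kPa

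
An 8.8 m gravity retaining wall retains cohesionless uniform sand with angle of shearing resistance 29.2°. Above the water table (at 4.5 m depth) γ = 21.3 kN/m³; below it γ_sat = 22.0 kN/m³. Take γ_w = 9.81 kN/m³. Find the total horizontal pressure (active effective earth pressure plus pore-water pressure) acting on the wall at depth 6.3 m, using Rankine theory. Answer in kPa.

K_a = (1 − sin φ)/(1 + sin φ) = 0.3442.
γ' = 22.0 − 9.81 = 12.19 kN/m³.
Effective vertical stress at 6.3 m: σ'_v = 21.3×4.5 + 12.19×1.80 = 117.8 kPa.
σ'_h = K_a σ'_v = 0.3442 × 117.8 = 40.55 kPa; u = γ_w × 1.80 = 17.66 kPa.
Total σ_h = 40.55 + 17.66 = 58.20 kPa.

58.2 kPa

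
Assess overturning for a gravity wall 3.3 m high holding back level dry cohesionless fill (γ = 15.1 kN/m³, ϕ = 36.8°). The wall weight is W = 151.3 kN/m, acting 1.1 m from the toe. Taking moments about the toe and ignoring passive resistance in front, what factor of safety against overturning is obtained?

K_a = tan²(45° − 36.8°/2) = 0.2508.
P_a = ½K_aγH² = 0.5×0.2508×15.1×3.3² = 20.62 kN/m, acting at H/3 = 1.100 m above the base.
Overturning moment M_o = P_a × H/3 = 20.62 × 1.100 = 22.68.
Resisting moment M_r = W × 1.1 = 151.3 × 1.1 = 166.4.
FS_overturning = M_r/M_o = 166.4/22.68 = 7.338.

7.34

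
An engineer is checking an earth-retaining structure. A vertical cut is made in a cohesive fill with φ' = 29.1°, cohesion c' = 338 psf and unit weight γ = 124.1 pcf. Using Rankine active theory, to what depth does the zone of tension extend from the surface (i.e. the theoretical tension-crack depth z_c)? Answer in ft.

K_a = tan²(45° − 29.1°/2) = 0.3456; √K_a = 0.5879.
The active pressure is zero where K_a γ z = 2c√K_a, so z_c = 2c/(γ√K_a) = 2×338/(124.1×0.5879) = 9.266 ft.

9.27 ft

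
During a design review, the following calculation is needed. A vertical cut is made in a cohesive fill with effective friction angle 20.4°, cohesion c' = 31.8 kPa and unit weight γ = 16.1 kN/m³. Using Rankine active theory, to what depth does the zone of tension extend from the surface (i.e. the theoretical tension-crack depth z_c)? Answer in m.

5.68 m

K_a = tan²(45° − 20.4°/2) = 0.4831; √K_a = 0.6950.
The active pressure is zero where K_a γ z = 2c√K_a, so z_c = 2c/(γ√K_a) = 2×31.8/(16.1×0.6950) = 5.684 m.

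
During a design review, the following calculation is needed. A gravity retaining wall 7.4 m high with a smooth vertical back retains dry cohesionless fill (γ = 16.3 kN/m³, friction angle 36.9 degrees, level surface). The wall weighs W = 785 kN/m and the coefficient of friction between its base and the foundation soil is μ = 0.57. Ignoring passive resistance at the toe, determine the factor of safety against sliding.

4.02

K_a = tan²(45° − 36.9°/2) = 0.2497.
P_a = ½K_aγH² = 0.5×0.2497×16.3×7.4² = 111.4 kN/m, acting at H/3 = 2.467 m above the base.
FS_sliding = μW / P_a = 0.57×785 / 111.4 = 4.016.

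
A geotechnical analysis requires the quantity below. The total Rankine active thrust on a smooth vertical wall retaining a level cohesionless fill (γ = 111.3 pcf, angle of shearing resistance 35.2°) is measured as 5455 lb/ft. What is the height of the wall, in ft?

K_a = 0.2687. P_a = ½ K_a γ H² ⇒ H = √(2P_a/(K_a γ)).
H = √(2×5455/(0.2687×111.3)) = 19.10 ft.

19.1 ft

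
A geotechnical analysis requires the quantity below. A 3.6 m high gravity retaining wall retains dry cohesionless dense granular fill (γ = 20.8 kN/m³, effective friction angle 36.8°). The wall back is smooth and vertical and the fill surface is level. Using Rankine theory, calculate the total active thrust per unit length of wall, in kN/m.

33.8 kN/m

K_a = tan²(45° − φ/2) = 0.2508.
P_a = ½ K_a γ H² = 0.5 × 0.2508 × 20.8 × 3.6² = 33.80 kN/m.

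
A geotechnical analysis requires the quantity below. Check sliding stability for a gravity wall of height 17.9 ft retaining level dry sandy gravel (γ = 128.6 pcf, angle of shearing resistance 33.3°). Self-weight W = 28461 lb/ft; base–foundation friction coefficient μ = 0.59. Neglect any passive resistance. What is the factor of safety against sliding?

2.80

K_a = tan²(45° − 33.3°/2) = 0.2911.
P_a = ½K_aγH² = 0.5×0.2911×128.6×17.9² = 5998 lb/ft, acting at H/3 = 5.967 ft above the base.
FS_sliding = μW / P_a = 0.59×28461 / 5998 = 2.800.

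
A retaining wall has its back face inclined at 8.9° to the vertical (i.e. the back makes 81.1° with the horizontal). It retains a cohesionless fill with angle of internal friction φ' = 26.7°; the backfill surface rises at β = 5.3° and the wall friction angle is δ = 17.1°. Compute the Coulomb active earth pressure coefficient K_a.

K_a = sin²(α+φ) / [sin²α · sin(α−δ) · (1 + √{sin(φ+δ)sin(φ−β) / (sin(α−δ)sin(α+β))})²].
With α = 81.1°, φ = 26.7°, δ = 17.1°, β = 5.3°: K_a = 0.4411.

0.441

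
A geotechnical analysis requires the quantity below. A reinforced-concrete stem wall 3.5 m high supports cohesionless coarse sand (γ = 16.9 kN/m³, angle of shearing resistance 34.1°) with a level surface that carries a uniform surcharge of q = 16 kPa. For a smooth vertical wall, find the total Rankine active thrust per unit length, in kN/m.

44.9 kN/m

K_a = tan²(45° − φ/2) = 0.2815.
Soil triangle: ½ K_a γ H² = 0.5×0.2815×16.9×3.5² = 29.14 kN/m.
Surcharge rectangle: K_a q H = 0.2815×16×3.5 = 15.77 kN/m.
Total = 29.14 + 15.77 = 44.91 kN/m.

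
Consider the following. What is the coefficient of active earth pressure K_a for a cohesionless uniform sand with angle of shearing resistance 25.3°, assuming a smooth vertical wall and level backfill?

0.401

K_a = (1 − sin φ)/(1 + sin φ) = (1 − sin 25.3°)/(1 + sin 25.3°) = 0.4012.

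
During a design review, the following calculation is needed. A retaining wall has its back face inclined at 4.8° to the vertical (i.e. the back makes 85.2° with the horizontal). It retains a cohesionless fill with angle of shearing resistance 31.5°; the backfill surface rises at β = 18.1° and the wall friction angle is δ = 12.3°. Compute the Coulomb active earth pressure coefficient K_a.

K_a = sin²(α+φ) / [sin²α · sin(α−δ) · (1 + √{sin(φ+δ)sin(φ−β) / (sin(α−δ)sin(α+β))})²].
With α = 85.2°, φ = 31.5°, δ = 12.3°, β = 18.1°: K_a = 0.4198.

0.420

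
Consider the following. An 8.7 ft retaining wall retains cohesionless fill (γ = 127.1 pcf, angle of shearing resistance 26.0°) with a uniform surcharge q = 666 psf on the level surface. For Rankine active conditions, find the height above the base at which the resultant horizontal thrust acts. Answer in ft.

3.69 ft

K_a = 0.3905.
Triangular part P₁ = ½K_aγH² = 1878 at H/3 = 2.900 ft; rectangular part P₂ = K_a q H = 2262 at H/2 = 4.350 ft.
ȳ = (P₁·2.900 + P₂·4.350)/(P₁+P₂) = 3.692 ft.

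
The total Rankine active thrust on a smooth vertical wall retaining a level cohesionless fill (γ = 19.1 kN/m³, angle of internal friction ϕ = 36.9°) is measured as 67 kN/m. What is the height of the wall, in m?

K_a = 0.2497. P_a = ½ K_a γ H² ⇒ H = √(2P_a/(K_a γ)).
H = √(2×67/(0.2497×19.1)) = 5.301 m.

5.30 m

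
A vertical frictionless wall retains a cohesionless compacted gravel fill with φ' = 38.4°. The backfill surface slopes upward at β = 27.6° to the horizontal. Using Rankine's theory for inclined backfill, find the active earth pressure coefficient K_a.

0.322

K_a = cos β · (cos β − √(cos²β − cos²φ)) / (cos β + √(cos²β − cos²φ)).
cos β = 0.8862, cos φ = 0.7837, √(cos²β − cos²φ) = 0.4137.
K_a = 0.8862 × (0.8862 − 0.4137)/(0.8862 + 0.4137) = 0.3221.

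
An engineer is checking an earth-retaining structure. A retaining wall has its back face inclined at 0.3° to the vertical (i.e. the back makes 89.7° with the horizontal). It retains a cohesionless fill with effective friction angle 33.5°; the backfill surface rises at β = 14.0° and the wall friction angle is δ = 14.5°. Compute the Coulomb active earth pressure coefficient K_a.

K_a = sin²(α+φ) / [sin²α · sin(α−δ) · (1 + √{sin(φ+δ)sin(φ−β) / (sin(α−δ)sin(α+β))})²].
With α = 89.7°, φ = 33.5°, δ = 14.5°, β = 14.0°: K_a = 0.3160.

0.316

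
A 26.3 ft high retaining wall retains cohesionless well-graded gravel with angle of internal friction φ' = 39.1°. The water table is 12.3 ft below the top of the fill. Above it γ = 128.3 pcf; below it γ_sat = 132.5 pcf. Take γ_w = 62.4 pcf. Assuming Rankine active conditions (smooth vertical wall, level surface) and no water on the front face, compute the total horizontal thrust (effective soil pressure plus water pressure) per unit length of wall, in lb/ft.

14900 lb/ft

K_a = tan²(45° − φ/2) = 0.2265.
γ' = 132.5 − 62.4 = 70.10 pcf. Depth below WT = 14.0 ft.
σ'_h at WT = K_a γ d_w = 357.4 psf; at base = 357.4 + K_a γ' × 14.0 = 579.7 psf.
P₁ (0–12.3 ft) = ½×357.4×12.3 = 2198. P₂ (12.3–26.3 ft) = ½(357.4+579.7)×14.0 = 6560.
P_w = ½ γ_w h₂² = 0.5×62.4×14.0² = 6115. Total = 2198+6560+6115 = 14870 lb/ft.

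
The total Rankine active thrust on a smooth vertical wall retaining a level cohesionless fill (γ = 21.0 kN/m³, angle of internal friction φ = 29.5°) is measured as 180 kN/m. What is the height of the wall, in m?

7.10 m

K_a = 0.3401. P_a = ½ K_a γ H² ⇒ H = √(2P_a/(K_a γ)).
H = √(2×180/(0.3401×21.0)) = 7.100 m.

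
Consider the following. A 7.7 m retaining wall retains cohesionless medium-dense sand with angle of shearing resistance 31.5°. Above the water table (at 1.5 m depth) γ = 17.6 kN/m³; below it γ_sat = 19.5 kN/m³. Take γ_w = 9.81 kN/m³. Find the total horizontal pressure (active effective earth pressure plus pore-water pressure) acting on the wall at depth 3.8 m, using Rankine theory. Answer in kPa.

K_a = (1 − sin φ)/(1 + sin φ) = 0.3136.
γ' = 19.5 − 9.81 = 9.690 kN/m³.
Effective vertical stress at 3.8 m: σ'_v = 17.6×1.5 + 9.690×2.30 = 48.69 kPa.
σ'_h = K_a σ'_v = 0.3136 × 48.69 = 15.27 kPa; u = γ_w × 2.30 = 22.56 kPa.
Total σ_h = 15.27 + 22.56 = 37.83 kPa.

37.8 kPa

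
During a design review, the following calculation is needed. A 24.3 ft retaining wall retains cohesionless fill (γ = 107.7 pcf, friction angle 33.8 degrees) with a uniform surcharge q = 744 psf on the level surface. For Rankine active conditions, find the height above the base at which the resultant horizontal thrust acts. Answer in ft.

K_a = 0.2851.
Triangular part P₁ = ½K_aγH² = 9066 at H/3 = 8.100 ft; rectangular part P₂ = K_a q H = 5154 at H/2 = 12.15 ft.
ȳ = (P₁·8.100 + P₂·12.15)/(P₁+P₂) = 9.568 ft.

9.57 ft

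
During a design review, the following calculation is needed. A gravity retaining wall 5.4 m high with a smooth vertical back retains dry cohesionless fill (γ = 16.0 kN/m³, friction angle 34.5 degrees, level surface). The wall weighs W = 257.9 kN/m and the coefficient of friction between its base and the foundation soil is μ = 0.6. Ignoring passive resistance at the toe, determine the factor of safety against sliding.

2.40

K_a = tan²(45° − 34.5°/2) = 0.2768.
P_a = ½K_aγH² = 0.5×0.2768×16.0×5.4² = 64.57 kN/m, acting at H/3 = 1.800 m above the base.
FS_sliding = μW / P_a = 0.6×257.9 / 64.57 = 2.396.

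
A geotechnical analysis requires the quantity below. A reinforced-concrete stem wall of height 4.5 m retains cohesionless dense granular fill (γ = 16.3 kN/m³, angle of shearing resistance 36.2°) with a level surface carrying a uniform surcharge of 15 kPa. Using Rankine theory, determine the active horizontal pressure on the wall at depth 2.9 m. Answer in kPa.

16.0 kPa

K_a = (1 − sin φ)/(1 + sin φ) = 0.2574.
σ_v = γz + q = 16.3 × 2.9 + 15 = 62.27 kPa.
σ_h = K_a σ_v = 0.2574 × 62.27 = 16.03 kPa.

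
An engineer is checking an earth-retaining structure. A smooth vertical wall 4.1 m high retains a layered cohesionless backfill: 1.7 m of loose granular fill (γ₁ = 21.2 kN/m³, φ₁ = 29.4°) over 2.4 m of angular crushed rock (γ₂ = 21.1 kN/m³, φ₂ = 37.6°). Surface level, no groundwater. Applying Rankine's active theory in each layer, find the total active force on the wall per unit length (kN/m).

46.1 kN/m

K_a1 = tan²(45°−29.4°/2) = 0.3415; K_a2 = tan²(45°−37.6°/2) = 0.2421.
Layer 1: σ at base = K_a1 γ₁ h₁ = 12.31 kPa; P₁ = ½×12.31×1.7 = 10.46.
Layer 2: σ_v at top = γ₁h₁ = 36.04; σ_h top = K_a2×36.04 = 8.726; σ_h base = K_a2×(36.04+21.1×2.4) = 20.99.
P₂ = ½(8.726+20.99)×2.4 = 35.66. Total P_a = 10.46+35.66 = 46.12 kN/m.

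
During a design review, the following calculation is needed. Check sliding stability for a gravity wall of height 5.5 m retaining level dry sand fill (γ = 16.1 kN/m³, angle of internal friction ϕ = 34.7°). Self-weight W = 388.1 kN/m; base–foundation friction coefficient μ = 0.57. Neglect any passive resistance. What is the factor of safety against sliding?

3.31

K_a = tan²(45° − 34.7°/2) = 0.2745.
P_a = ½K_aγH² = 0.5×0.2745×16.1×5.5² = 66.84 kN/m, acting at H/3 = 1.833 m above the base.
FS_sliding = μW / P_a = 0.57×388.1 / 66.84 = 3.310.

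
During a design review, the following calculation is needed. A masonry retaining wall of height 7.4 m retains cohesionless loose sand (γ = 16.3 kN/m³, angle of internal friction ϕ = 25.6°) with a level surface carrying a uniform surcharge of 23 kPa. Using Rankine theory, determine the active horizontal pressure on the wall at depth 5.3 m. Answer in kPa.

43.4 kPa

K_a = (1 − sin φ)/(1 + sin φ) = 0.3966.
σ_v = γz + q = 16.3 × 5.3 + 23 = 109.4 kPa.
σ_h = K_a σ_v = 0.3966 × 109.4 = 43.38 kPa.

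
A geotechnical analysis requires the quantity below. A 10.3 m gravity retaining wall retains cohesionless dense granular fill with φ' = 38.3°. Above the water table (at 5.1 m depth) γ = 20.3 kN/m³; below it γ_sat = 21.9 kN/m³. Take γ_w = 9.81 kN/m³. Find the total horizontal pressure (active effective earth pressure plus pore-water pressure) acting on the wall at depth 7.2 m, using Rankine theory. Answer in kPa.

K_a = (1 − sin φ)/(1 + sin φ) = 0.2347.
γ' = 21.9 − 9.81 = 12.09 kN/m³.
Effective vertical stress at 7.2 m: σ'_v = 20.3×5.1 + 12.09×2.10 = 128.9 kPa.
σ'_h = K_a σ'_v = 0.2347 × 128.9 = 30.26 kPa; u = γ_w × 2.10 = 20.60 kPa.
Total σ_h = 30.26 + 20.60 = 50.86 kPa.

50.9 kPa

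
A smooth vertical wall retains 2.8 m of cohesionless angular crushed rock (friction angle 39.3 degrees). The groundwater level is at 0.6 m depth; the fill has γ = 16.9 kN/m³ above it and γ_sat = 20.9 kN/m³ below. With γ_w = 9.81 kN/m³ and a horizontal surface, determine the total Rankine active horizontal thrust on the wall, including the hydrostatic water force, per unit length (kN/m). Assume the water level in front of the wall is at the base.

K_a = tan²(45° − φ/2) = 0.2245.
γ' = 20.9 − 9.81 = 11.09 kN/m³. Depth below WT = 2.2 m.
σ'_h at WT = K_a γ d_w = 2.276 kPa; at base = 2.276 + K_a γ' × 2.2 = 7.752 kPa.
P₁ (0–0.6 m) = ½×2.276×0.6 = 0.6828. P₂ (0.6–2.8 m) = ½(2.276+7.752)×2.2 = 11.03.
P_w = ½ γ_w h₂² = 0.5×9.81×2.2² = 23.74. Total = 0.6828+11.03+23.74 = 35.45 kN/m.

35.5 kN/m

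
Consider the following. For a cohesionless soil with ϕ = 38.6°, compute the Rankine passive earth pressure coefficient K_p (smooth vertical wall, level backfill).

4.32

K_p = (1 + sin φ)/(1 − sin φ) = tan²(45° + 38.6°/2) = 4.317.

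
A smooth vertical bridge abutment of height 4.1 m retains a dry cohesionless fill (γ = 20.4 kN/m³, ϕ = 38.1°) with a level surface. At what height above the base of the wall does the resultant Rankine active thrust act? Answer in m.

1.37 m

K_a = 0.2368.
The pressure distribution is triangular, so the resultant acts at H/3 above the base = 4.1/3 = 1.367 m.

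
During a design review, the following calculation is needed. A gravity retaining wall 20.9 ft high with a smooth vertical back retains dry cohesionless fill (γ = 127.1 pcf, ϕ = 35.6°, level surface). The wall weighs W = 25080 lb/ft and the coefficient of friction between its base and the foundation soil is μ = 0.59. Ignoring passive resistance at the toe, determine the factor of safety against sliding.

2.02

K_a = tan²(45° − 35.6°/2) = 0.2641.
P_a = ½K_aγH² = 0.5×0.2641×127.1×20.9² = 7332 lb/ft, acting at H/3 = 6.967 ft above the base.
FS_sliding = μW / P_a = 0.59×25080 / 7332 = 2.018.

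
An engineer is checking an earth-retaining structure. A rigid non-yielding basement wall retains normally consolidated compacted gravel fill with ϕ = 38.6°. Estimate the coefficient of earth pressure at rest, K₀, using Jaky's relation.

0.376

K₀ = 1 − sin φ' = 1 − sin 38.6° = 0.3761.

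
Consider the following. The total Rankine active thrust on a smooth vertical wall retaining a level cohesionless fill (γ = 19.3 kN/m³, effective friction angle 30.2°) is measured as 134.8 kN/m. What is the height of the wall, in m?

6.50 m

K_a = 0.3307. P_a = ½ K_a γ H² ⇒ H = √(2P_a/(K_a γ)).
H = √(2×134.8/(0.3307×19.3)) = 6.500 m.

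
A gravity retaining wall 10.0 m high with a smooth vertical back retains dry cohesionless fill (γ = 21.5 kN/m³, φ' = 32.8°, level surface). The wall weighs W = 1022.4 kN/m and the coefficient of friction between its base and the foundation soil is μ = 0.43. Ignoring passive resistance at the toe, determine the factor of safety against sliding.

1.38

K_a = tan²(45° − 32.8°/2) = 0.2973.
P_a = ½K_aγH² = 0.5×0.2973×21.5×10.0² = 319.6 kN/m, acting at H/3 = 3.333 m above the base.
FS_sliding = μW / P_a = 0.43×1022.4 / 319.6 = 1.376.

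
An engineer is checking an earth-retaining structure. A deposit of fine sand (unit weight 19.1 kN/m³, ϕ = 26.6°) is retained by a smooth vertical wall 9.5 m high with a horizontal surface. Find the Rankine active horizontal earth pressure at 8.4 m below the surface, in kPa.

K_a = (1 − sin φ)/(1 + sin φ) = 0.3814.
σ_h = K_a γ z = 0.3814 × 19.1 × 8.4 = 61.20 kPa.

61.2 kPa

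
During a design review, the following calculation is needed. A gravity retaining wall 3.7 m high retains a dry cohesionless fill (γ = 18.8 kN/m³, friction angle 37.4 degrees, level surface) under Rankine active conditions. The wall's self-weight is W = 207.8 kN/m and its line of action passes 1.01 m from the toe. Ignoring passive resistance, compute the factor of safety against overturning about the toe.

K_a = tan²(45° − 37.4°/2) = 0.2443.
P_a = ½K_aγH² = 0.5×0.2443×18.8×3.7² = 31.43 kN/m, acting at H/3 = 1.233 m above the base.
Overturning moment M_o = P_a × H/3 = 31.43 × 1.233 = 38.77.
Resisting moment M_r = W × 1.01 = 207.8 × 1.01 = 209.9.
FS_overturning = M_r/M_o = 209.9/38.77 = 5.414.

5.41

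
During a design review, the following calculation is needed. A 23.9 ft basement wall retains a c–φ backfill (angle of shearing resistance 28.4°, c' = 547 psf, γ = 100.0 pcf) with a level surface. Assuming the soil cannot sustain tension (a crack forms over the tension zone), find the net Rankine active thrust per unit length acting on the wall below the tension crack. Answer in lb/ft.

547 lb/ft

K_a = 0.3554; √K_a = 0.5961.
Tension-crack depth z_c = 2c/(γ√K_a) = 2×547/(100.0×0.5961) = 18.35 ft.
σ_a at base = K_a γ H − 2c√K_a = 0.3554×100.0×23.9 − 2×547×0.5961 = 197.2 psf.
P_a = ½ × 197.2 × (H − z_c) = 0.5×197.2×5.548 = 546.9 lb/ft.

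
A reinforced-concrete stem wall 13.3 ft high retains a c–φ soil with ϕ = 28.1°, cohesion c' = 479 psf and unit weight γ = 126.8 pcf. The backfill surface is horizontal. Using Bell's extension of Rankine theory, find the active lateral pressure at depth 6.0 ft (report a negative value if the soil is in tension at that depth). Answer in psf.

-301 psf

K_a = (1 − sin φ)/(1 + sin φ) = 0.3596.
σ_a = K_a γ z − 2c√K_a = 0.3596×126.8×6.0 − 2×479×0.5997 = -300.9 psf.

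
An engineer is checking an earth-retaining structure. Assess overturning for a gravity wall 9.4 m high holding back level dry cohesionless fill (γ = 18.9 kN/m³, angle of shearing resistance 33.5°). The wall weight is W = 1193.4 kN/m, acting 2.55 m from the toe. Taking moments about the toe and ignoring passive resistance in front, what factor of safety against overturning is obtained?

4.03

K_a = tan²(45° − 33.5°/2) = 0.2887.
P_a = ½K_aγH² = 0.5×0.2887×18.9×9.4² = 241.1 kN/m, acting at H/3 = 3.133 m above the base.
Overturning moment M_o = P_a × H/3 = 241.1 × 3.133 = 755.4.
Resisting moment M_r = W × 2.55 = 1193.4 × 2.55 = 3043.
FS_overturning = M_r/M_o = 3043/755.4 = 4.029.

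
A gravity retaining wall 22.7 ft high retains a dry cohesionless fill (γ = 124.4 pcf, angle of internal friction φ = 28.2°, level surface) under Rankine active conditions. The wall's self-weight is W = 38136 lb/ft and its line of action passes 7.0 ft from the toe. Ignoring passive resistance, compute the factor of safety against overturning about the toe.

3.07

K_a = tan²(45° − 28.2°/2) = 0.3582.
P_a = ½K_aγH² = 0.5×0.3582×124.4×22.7² = 11480 lb/ft, acting at H/3 = 7.567 ft above the base.
Overturning moment M_o = P_a × H/3 = 11480 × 7.567 = 86870.
Resisting moment M_r = W × 7.0 = 38136 × 7.0 = 267000.
FS_overturning = M_r/M_o = 267000/86870 = 3.073.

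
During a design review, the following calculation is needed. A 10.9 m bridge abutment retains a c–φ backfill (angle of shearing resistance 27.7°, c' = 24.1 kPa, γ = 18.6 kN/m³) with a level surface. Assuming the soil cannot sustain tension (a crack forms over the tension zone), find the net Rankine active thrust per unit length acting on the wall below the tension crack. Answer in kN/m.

149 kN/m

K_a = 0.3653; √K_a = 0.6044.
Tension-crack depth z_c = 2c/(γ√K_a) = 2×24.1/(18.6×0.6044) = 4.287 m.
σ_a at base = K_a γ H − 2c√K_a = 0.3653×18.6×10.9 − 2×24.1×0.6044 = 44.93 kPa.
P_a = ½ × 44.93 × (H − z_c) = 0.5×44.93×6.613 = 148.6 kN/m.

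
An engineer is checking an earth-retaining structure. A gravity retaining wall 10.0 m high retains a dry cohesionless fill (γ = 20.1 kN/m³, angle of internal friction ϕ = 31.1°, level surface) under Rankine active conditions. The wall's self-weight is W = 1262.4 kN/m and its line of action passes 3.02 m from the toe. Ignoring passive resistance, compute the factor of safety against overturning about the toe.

K_a = tan²(45° − 31.1°/2) = 0.3188.
P_a = ½K_aγH² = 0.5×0.3188×20.1×10.0² = 320.4 kN/m, acting at H/3 = 3.333 m above the base.
Overturning moment M_o = P_a × H/3 = 320.4 × 3.333 = 1068.
Resisting moment M_r = W × 3.02 = 1262.4 × 3.02 = 3812.
FS_overturning = M_r/M_o = 3812/1068 = 3.570.

3.57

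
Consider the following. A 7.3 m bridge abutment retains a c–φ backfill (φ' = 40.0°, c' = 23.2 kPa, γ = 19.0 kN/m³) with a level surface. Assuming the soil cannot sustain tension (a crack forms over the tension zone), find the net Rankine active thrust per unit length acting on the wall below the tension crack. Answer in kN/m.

8.79 kN/m

K_a = 0.2174; √K_a = 0.4663.
Tension-crack depth z_c = 2c/(γ√K_a) = 2×23.2/(19.0×0.4663) = 5.237 m.
σ_a at base = K_a γ H − 2c√K_a = 0.2174×19.0×7.3 − 2×23.2×0.4663 = 8.523 kPa.
P_a = ½ × 8.523 × (H − z_c) = 0.5×8.523×2.063 = 8.791 kN/m.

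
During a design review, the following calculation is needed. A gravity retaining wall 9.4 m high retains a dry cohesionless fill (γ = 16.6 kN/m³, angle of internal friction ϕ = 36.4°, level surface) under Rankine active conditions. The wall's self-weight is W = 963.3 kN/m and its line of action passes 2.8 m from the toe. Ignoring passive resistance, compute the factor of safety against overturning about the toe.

4.60

K_a = tan²(45° − 36.4°/2) = 0.2552.
P_a = ½K_aγH² = 0.5×0.2552×16.6×9.4² = 187.1 kN/m, acting at H/3 = 3.133 m above the base.
Overturning moment M_o = P_a × H/3 = 187.1 × 3.133 = 586.4.
Resisting moment M_r = W × 2.8 = 963.3 × 2.8 = 2697.
FS_overturning = M_r/M_o = 2697/586.4 = 4.600.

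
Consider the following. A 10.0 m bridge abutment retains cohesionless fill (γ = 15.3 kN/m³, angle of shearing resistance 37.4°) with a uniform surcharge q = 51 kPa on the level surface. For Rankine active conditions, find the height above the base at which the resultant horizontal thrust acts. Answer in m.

4.00 m

K_a = 0.2443.
Triangular part P₁ = ½K_aγH² = 186.9 at H/3 = 3.333 m; rectangular part P₂ = K_a q H = 124.6 at H/2 = 5.000 m.
ȳ = (P₁·3.333 + P₂·5.000)/(P₁+P₂) = 4.000 m.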